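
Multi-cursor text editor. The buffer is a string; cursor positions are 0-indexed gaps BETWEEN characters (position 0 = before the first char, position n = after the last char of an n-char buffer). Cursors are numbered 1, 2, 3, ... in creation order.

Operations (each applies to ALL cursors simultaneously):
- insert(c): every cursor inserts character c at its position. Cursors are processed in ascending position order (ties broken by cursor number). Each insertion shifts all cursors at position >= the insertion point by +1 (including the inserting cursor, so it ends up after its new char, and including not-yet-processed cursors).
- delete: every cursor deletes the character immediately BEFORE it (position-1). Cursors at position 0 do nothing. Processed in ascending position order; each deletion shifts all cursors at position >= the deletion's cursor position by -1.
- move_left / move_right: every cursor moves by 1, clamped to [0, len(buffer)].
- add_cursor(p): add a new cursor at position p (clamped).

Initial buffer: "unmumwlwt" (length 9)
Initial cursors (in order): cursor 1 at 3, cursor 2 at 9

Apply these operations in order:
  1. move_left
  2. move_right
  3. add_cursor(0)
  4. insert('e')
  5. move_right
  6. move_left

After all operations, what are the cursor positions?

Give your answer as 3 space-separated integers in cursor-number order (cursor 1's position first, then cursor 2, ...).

After op 1 (move_left): buffer="unmumwlwt" (len 9), cursors c1@2 c2@8, authorship .........
After op 2 (move_right): buffer="unmumwlwt" (len 9), cursors c1@3 c2@9, authorship .........
After op 3 (add_cursor(0)): buffer="unmumwlwt" (len 9), cursors c3@0 c1@3 c2@9, authorship .........
After op 4 (insert('e')): buffer="eunmeumwlwte" (len 12), cursors c3@1 c1@5 c2@12, authorship 3...1......2
After op 5 (move_right): buffer="eunmeumwlwte" (len 12), cursors c3@2 c1@6 c2@12, authorship 3...1......2
After op 6 (move_left): buffer="eunmeumwlwte" (len 12), cursors c3@1 c1@5 c2@11, authorship 3...1......2

Answer: 5 11 1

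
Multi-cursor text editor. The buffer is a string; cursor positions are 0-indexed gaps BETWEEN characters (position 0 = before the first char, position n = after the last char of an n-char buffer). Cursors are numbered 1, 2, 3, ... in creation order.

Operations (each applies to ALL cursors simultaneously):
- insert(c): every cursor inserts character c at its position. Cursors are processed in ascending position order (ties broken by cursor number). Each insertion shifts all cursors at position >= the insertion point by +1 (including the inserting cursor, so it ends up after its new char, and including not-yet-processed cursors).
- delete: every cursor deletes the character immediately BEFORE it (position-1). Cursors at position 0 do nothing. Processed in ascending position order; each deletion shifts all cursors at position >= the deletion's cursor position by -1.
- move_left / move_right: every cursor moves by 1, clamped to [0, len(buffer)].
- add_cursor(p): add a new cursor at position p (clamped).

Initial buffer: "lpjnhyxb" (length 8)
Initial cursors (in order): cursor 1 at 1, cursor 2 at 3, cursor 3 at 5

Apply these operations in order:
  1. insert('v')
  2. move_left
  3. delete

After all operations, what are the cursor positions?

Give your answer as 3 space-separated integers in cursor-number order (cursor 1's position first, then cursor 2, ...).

After op 1 (insert('v')): buffer="lvpjvnhvyxb" (len 11), cursors c1@2 c2@5 c3@8, authorship .1..2..3...
After op 2 (move_left): buffer="lvpjvnhvyxb" (len 11), cursors c1@1 c2@4 c3@7, authorship .1..2..3...
After op 3 (delete): buffer="vpvnvyxb" (len 8), cursors c1@0 c2@2 c3@4, authorship 1.2.3...

Answer: 0 2 4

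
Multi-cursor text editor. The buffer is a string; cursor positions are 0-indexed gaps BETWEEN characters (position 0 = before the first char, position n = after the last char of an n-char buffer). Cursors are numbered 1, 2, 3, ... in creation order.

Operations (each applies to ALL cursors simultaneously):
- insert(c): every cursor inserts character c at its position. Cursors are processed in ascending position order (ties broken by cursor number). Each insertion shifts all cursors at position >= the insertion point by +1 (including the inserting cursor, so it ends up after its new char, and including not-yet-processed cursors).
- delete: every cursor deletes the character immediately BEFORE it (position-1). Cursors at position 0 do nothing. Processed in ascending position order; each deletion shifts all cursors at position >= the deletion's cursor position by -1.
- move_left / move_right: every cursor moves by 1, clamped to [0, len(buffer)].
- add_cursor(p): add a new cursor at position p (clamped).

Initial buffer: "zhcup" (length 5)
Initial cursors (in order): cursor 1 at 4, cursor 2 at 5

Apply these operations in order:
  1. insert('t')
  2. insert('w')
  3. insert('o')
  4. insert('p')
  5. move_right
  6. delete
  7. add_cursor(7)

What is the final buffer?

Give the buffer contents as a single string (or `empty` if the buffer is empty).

After op 1 (insert('t')): buffer="zhcutpt" (len 7), cursors c1@5 c2@7, authorship ....1.2
After op 2 (insert('w')): buffer="zhcutwptw" (len 9), cursors c1@6 c2@9, authorship ....11.22
After op 3 (insert('o')): buffer="zhcutwoptwo" (len 11), cursors c1@7 c2@11, authorship ....111.222
After op 4 (insert('p')): buffer="zhcutwopptwop" (len 13), cursors c1@8 c2@13, authorship ....1111.2222
After op 5 (move_right): buffer="zhcutwopptwop" (len 13), cursors c1@9 c2@13, authorship ....1111.2222
After op 6 (delete): buffer="zhcutwoptwo" (len 11), cursors c1@8 c2@11, authorship ....1111222
After op 7 (add_cursor(7)): buffer="zhcutwoptwo" (len 11), cursors c3@7 c1@8 c2@11, authorship ....1111222

Answer: zhcutwoptwo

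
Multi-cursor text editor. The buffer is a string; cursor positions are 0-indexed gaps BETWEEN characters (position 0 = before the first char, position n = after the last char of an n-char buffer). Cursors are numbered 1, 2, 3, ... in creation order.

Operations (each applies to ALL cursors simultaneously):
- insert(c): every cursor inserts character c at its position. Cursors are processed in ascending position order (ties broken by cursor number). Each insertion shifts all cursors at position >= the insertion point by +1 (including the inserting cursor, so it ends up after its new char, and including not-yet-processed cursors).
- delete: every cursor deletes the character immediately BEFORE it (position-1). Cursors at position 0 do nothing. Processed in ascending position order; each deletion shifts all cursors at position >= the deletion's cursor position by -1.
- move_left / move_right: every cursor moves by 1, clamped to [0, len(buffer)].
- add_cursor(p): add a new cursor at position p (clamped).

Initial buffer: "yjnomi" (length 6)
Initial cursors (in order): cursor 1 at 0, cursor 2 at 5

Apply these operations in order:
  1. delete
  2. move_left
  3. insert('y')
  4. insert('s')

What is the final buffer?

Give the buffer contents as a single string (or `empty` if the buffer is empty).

Answer: ysyjnysoi

Derivation:
After op 1 (delete): buffer="yjnoi" (len 5), cursors c1@0 c2@4, authorship .....
After op 2 (move_left): buffer="yjnoi" (len 5), cursors c1@0 c2@3, authorship .....
After op 3 (insert('y')): buffer="yyjnyoi" (len 7), cursors c1@1 c2@5, authorship 1...2..
After op 4 (insert('s')): buffer="ysyjnysoi" (len 9), cursors c1@2 c2@7, authorship 11...22..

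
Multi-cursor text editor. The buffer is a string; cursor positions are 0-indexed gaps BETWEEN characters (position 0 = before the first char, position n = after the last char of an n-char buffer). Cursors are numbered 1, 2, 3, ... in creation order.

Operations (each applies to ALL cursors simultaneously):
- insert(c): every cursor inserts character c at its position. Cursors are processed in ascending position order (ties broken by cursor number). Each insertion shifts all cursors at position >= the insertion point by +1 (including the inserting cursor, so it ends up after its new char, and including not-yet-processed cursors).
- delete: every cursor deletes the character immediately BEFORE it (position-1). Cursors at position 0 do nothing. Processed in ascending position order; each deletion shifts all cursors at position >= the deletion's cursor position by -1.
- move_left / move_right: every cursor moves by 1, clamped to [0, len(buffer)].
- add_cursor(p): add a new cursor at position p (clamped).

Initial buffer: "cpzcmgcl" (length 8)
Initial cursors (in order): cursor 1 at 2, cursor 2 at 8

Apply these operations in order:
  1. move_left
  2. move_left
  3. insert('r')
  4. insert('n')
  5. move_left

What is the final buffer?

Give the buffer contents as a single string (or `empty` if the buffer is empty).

Answer: rncpzcmgrncl

Derivation:
After op 1 (move_left): buffer="cpzcmgcl" (len 8), cursors c1@1 c2@7, authorship ........
After op 2 (move_left): buffer="cpzcmgcl" (len 8), cursors c1@0 c2@6, authorship ........
After op 3 (insert('r')): buffer="rcpzcmgrcl" (len 10), cursors c1@1 c2@8, authorship 1......2..
After op 4 (insert('n')): buffer="rncpzcmgrncl" (len 12), cursors c1@2 c2@10, authorship 11......22..
After op 5 (move_left): buffer="rncpzcmgrncl" (len 12), cursors c1@1 c2@9, authorship 11......22..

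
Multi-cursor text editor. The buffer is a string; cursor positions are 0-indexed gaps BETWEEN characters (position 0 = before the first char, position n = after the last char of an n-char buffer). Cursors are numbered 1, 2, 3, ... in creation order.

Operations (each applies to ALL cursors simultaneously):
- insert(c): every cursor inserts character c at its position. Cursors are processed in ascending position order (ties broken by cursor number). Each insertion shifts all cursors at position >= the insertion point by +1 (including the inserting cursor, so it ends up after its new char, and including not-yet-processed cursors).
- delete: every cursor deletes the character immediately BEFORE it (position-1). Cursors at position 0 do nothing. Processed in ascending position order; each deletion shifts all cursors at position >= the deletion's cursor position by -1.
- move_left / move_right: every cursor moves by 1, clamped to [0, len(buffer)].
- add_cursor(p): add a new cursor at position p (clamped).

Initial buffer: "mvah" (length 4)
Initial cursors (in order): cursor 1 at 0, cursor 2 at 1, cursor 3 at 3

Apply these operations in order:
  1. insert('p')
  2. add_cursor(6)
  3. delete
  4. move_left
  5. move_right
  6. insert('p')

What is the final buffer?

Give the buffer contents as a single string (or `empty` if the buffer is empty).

Answer: mppvpph

Derivation:
After op 1 (insert('p')): buffer="pmpvaph" (len 7), cursors c1@1 c2@3 c3@6, authorship 1.2..3.
After op 2 (add_cursor(6)): buffer="pmpvaph" (len 7), cursors c1@1 c2@3 c3@6 c4@6, authorship 1.2..3.
After op 3 (delete): buffer="mvh" (len 3), cursors c1@0 c2@1 c3@2 c4@2, authorship ...
After op 4 (move_left): buffer="mvh" (len 3), cursors c1@0 c2@0 c3@1 c4@1, authorship ...
After op 5 (move_right): buffer="mvh" (len 3), cursors c1@1 c2@1 c3@2 c4@2, authorship ...
After op 6 (insert('p')): buffer="mppvpph" (len 7), cursors c1@3 c2@3 c3@6 c4@6, authorship .12.34.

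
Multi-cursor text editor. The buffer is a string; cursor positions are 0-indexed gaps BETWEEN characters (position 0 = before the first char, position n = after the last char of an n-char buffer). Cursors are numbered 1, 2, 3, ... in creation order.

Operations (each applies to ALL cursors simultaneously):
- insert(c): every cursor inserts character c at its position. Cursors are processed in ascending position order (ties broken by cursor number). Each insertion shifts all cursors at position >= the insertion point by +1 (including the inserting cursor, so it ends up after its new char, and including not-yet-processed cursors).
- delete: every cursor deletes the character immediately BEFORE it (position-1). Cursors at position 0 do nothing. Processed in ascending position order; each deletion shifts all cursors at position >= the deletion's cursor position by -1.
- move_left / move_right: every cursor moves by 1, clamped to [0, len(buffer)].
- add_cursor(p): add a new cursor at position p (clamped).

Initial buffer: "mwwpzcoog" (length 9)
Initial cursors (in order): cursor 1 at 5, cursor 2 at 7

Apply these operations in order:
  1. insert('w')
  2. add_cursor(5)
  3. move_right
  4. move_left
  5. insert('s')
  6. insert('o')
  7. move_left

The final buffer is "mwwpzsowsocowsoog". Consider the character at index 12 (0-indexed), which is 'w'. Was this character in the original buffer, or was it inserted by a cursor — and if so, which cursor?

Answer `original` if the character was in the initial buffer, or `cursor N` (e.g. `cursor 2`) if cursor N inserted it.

After op 1 (insert('w')): buffer="mwwpzwcowog" (len 11), cursors c1@6 c2@9, authorship .....1..2..
After op 2 (add_cursor(5)): buffer="mwwpzwcowog" (len 11), cursors c3@5 c1@6 c2@9, authorship .....1..2..
After op 3 (move_right): buffer="mwwpzwcowog" (len 11), cursors c3@6 c1@7 c2@10, authorship .....1..2..
After op 4 (move_left): buffer="mwwpzwcowog" (len 11), cursors c3@5 c1@6 c2@9, authorship .....1..2..
After op 5 (insert('s')): buffer="mwwpzswscowsog" (len 14), cursors c3@6 c1@8 c2@12, authorship .....311..22..
After op 6 (insert('o')): buffer="mwwpzsowsocowsoog" (len 17), cursors c3@7 c1@10 c2@15, authorship .....33111..222..
After op 7 (move_left): buffer="mwwpzsowsocowsoog" (len 17), cursors c3@6 c1@9 c2@14, authorship .....33111..222..
Authorship (.=original, N=cursor N): . . . . . 3 3 1 1 1 . . 2 2 2 . .
Index 12: author = 2

Answer: cursor 2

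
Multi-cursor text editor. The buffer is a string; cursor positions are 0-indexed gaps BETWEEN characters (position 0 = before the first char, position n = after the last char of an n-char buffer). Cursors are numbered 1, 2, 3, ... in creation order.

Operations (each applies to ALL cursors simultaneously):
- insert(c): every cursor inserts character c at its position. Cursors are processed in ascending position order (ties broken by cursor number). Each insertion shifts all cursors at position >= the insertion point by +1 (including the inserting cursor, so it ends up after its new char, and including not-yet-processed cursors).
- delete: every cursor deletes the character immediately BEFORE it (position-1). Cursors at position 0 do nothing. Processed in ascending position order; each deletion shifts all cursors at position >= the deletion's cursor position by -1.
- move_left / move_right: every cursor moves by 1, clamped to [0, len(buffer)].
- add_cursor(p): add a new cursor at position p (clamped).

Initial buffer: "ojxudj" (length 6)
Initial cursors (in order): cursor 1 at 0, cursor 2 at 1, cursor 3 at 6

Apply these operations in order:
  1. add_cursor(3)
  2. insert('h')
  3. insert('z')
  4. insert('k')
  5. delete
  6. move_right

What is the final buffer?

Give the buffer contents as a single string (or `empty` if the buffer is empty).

Answer: hzohzjxhzudjhz

Derivation:
After op 1 (add_cursor(3)): buffer="ojxudj" (len 6), cursors c1@0 c2@1 c4@3 c3@6, authorship ......
After op 2 (insert('h')): buffer="hohjxhudjh" (len 10), cursors c1@1 c2@3 c4@6 c3@10, authorship 1.2..4...3
After op 3 (insert('z')): buffer="hzohzjxhzudjhz" (len 14), cursors c1@2 c2@5 c4@9 c3@14, authorship 11.22..44...33
After op 4 (insert('k')): buffer="hzkohzkjxhzkudjhzk" (len 18), cursors c1@3 c2@7 c4@12 c3@18, authorship 111.222..444...333
After op 5 (delete): buffer="hzohzjxhzudjhz" (len 14), cursors c1@2 c2@5 c4@9 c3@14, authorship 11.22..44...33
After op 6 (move_right): buffer="hzohzjxhzudjhz" (len 14), cursors c1@3 c2@6 c4@10 c3@14, authorship 11.22..44...33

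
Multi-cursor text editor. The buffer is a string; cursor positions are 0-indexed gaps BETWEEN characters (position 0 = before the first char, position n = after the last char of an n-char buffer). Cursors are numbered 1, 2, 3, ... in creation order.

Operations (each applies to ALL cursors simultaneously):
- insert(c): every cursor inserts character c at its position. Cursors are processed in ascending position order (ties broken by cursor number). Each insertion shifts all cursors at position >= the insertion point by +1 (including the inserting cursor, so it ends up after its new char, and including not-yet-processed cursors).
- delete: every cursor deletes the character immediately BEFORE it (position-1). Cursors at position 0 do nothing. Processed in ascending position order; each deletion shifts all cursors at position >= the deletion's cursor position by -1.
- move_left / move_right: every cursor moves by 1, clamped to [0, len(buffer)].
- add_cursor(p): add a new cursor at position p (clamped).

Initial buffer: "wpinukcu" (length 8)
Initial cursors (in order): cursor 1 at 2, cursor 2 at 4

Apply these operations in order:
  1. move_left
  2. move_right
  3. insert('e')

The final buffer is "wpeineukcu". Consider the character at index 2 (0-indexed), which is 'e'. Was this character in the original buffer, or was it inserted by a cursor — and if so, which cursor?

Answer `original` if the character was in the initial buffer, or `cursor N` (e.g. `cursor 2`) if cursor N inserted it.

Answer: cursor 1

Derivation:
After op 1 (move_left): buffer="wpinukcu" (len 8), cursors c1@1 c2@3, authorship ........
After op 2 (move_right): buffer="wpinukcu" (len 8), cursors c1@2 c2@4, authorship ........
After op 3 (insert('e')): buffer="wpeineukcu" (len 10), cursors c1@3 c2@6, authorship ..1..2....
Authorship (.=original, N=cursor N): . . 1 . . 2 . . . .
Index 2: author = 1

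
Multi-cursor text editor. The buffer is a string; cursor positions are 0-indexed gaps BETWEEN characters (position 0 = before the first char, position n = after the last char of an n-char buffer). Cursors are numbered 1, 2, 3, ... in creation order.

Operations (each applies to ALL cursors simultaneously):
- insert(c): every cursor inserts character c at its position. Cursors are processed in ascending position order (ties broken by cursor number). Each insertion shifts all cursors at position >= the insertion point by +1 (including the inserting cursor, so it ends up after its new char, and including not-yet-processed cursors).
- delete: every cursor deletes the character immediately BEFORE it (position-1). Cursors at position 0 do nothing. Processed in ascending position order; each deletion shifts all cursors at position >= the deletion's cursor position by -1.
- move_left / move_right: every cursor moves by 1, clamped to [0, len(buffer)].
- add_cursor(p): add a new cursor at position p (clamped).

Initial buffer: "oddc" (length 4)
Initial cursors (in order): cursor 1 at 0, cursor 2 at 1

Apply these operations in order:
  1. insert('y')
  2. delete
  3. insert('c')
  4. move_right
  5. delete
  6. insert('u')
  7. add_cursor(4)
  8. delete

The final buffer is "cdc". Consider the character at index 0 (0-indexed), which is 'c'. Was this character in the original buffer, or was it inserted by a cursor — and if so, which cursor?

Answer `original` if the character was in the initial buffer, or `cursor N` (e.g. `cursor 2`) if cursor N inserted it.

After op 1 (insert('y')): buffer="yoyddc" (len 6), cursors c1@1 c2@3, authorship 1.2...
After op 2 (delete): buffer="oddc" (len 4), cursors c1@0 c2@1, authorship ....
After op 3 (insert('c')): buffer="cocddc" (len 6), cursors c1@1 c2@3, authorship 1.2...
After op 4 (move_right): buffer="cocddc" (len 6), cursors c1@2 c2@4, authorship 1.2...
After op 5 (delete): buffer="ccdc" (len 4), cursors c1@1 c2@2, authorship 12..
After op 6 (insert('u')): buffer="cucudc" (len 6), cursors c1@2 c2@4, authorship 1122..
After op 7 (add_cursor(4)): buffer="cucudc" (len 6), cursors c1@2 c2@4 c3@4, authorship 1122..
After op 8 (delete): buffer="cdc" (len 3), cursors c1@1 c2@1 c3@1, authorship 1..
Authorship (.=original, N=cursor N): 1 . .
Index 0: author = 1

Answer: cursor 1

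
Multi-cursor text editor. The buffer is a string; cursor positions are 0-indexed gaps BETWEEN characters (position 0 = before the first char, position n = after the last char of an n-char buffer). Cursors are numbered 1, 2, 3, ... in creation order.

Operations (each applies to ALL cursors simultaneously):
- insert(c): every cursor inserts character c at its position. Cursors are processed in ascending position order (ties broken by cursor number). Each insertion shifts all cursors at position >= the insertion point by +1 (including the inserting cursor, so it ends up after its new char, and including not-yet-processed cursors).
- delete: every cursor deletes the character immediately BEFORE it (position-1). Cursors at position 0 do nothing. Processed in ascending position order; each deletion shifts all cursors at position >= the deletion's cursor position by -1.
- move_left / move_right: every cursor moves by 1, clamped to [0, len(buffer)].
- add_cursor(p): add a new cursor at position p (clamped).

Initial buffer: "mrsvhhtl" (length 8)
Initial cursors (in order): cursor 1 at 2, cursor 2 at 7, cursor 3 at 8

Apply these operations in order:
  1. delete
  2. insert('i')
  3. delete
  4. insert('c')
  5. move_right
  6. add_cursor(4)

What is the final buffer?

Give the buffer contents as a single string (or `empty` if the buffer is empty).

Answer: mcsvhhcc

Derivation:
After op 1 (delete): buffer="msvhh" (len 5), cursors c1@1 c2@5 c3@5, authorship .....
After op 2 (insert('i')): buffer="misvhhii" (len 8), cursors c1@2 c2@8 c3@8, authorship .1....23
After op 3 (delete): buffer="msvhh" (len 5), cursors c1@1 c2@5 c3@5, authorship .....
After op 4 (insert('c')): buffer="mcsvhhcc" (len 8), cursors c1@2 c2@8 c3@8, authorship .1....23
After op 5 (move_right): buffer="mcsvhhcc" (len 8), cursors c1@3 c2@8 c3@8, authorship .1....23
After op 6 (add_cursor(4)): buffer="mcsvhhcc" (len 8), cursors c1@3 c4@4 c2@8 c3@8, authorship .1....23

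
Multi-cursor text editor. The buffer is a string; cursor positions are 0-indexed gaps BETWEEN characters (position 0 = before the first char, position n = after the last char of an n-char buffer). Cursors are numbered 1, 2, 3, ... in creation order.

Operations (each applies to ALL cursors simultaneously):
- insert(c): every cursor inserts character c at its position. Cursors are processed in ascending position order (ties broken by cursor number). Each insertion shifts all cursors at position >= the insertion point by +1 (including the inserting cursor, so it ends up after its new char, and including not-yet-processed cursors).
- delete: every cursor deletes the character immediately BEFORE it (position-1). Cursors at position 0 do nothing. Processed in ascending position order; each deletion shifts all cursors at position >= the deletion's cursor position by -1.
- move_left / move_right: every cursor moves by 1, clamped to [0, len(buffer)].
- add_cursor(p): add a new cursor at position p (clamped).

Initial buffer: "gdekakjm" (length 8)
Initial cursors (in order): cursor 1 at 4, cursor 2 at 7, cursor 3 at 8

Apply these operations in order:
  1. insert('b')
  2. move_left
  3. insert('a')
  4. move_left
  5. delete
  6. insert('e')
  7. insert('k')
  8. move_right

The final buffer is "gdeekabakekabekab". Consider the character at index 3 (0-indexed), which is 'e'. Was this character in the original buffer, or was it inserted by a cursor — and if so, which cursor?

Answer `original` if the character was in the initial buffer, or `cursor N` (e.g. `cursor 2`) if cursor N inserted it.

After op 1 (insert('b')): buffer="gdekbakjbmb" (len 11), cursors c1@5 c2@9 c3@11, authorship ....1...2.3
After op 2 (move_left): buffer="gdekbakjbmb" (len 11), cursors c1@4 c2@8 c3@10, authorship ....1...2.3
After op 3 (insert('a')): buffer="gdekabakjabmab" (len 14), cursors c1@5 c2@10 c3@13, authorship ....11...22.33
After op 4 (move_left): buffer="gdekabakjabmab" (len 14), cursors c1@4 c2@9 c3@12, authorship ....11...22.33
After op 5 (delete): buffer="gdeabakabab" (len 11), cursors c1@3 c2@7 c3@9, authorship ...11..2233
After op 6 (insert('e')): buffer="gdeeabakeabeab" (len 14), cursors c1@4 c2@9 c3@12, authorship ...111..222333
After op 7 (insert('k')): buffer="gdeekabakekabekab" (len 17), cursors c1@5 c2@11 c3@15, authorship ...1111..22223333
After op 8 (move_right): buffer="gdeekabakekabekab" (len 17), cursors c1@6 c2@12 c3@16, authorship ...1111..22223333
Authorship (.=original, N=cursor N): . . . 1 1 1 1 . . 2 2 2 2 3 3 3 3
Index 3: author = 1

Answer: cursor 1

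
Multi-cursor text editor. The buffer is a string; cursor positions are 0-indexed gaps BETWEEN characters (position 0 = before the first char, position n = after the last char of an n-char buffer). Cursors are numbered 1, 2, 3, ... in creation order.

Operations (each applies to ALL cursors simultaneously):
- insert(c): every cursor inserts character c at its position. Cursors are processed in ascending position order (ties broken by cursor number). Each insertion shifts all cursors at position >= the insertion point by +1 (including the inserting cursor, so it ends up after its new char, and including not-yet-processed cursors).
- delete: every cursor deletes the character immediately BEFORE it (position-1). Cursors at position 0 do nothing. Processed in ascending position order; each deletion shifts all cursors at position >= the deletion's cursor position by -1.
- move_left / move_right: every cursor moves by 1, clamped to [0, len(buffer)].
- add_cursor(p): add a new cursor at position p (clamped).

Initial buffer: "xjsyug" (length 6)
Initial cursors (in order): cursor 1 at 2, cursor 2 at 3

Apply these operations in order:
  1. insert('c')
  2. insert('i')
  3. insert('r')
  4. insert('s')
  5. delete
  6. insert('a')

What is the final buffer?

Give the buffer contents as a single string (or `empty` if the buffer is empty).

Answer: xjcirascirayug

Derivation:
After op 1 (insert('c')): buffer="xjcscyug" (len 8), cursors c1@3 c2@5, authorship ..1.2...
After op 2 (insert('i')): buffer="xjcisciyug" (len 10), cursors c1@4 c2@7, authorship ..11.22...
After op 3 (insert('r')): buffer="xjcirsciryug" (len 12), cursors c1@5 c2@9, authorship ..111.222...
After op 4 (insert('s')): buffer="xjcirsscirsyug" (len 14), cursors c1@6 c2@11, authorship ..1111.2222...
After op 5 (delete): buffer="xjcirsciryug" (len 12), cursors c1@5 c2@9, authorship ..111.222...
After op 6 (insert('a')): buffer="xjcirascirayug" (len 14), cursors c1@6 c2@11, authorship ..1111.2222...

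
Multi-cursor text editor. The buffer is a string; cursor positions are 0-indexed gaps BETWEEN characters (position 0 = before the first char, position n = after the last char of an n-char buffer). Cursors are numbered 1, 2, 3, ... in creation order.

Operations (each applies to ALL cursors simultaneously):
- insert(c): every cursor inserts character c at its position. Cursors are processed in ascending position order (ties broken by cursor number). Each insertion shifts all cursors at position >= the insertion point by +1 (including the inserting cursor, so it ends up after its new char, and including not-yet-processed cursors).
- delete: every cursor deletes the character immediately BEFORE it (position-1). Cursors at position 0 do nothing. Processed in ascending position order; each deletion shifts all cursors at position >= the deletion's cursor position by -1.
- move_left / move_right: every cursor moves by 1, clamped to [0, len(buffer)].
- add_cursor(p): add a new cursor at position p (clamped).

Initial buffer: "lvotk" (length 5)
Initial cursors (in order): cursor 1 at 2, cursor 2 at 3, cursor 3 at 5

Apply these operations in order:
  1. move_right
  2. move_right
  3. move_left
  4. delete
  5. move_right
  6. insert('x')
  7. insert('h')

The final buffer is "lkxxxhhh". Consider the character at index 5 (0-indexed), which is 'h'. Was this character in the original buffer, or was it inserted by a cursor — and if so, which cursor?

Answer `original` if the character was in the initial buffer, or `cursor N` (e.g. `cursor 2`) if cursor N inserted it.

After op 1 (move_right): buffer="lvotk" (len 5), cursors c1@3 c2@4 c3@5, authorship .....
After op 2 (move_right): buffer="lvotk" (len 5), cursors c1@4 c2@5 c3@5, authorship .....
After op 3 (move_left): buffer="lvotk" (len 5), cursors c1@3 c2@4 c3@4, authorship .....
After op 4 (delete): buffer="lk" (len 2), cursors c1@1 c2@1 c3@1, authorship ..
After op 5 (move_right): buffer="lk" (len 2), cursors c1@2 c2@2 c3@2, authorship ..
After op 6 (insert('x')): buffer="lkxxx" (len 5), cursors c1@5 c2@5 c3@5, authorship ..123
After op 7 (insert('h')): buffer="lkxxxhhh" (len 8), cursors c1@8 c2@8 c3@8, authorship ..123123
Authorship (.=original, N=cursor N): . . 1 2 3 1 2 3
Index 5: author = 1

Answer: cursor 1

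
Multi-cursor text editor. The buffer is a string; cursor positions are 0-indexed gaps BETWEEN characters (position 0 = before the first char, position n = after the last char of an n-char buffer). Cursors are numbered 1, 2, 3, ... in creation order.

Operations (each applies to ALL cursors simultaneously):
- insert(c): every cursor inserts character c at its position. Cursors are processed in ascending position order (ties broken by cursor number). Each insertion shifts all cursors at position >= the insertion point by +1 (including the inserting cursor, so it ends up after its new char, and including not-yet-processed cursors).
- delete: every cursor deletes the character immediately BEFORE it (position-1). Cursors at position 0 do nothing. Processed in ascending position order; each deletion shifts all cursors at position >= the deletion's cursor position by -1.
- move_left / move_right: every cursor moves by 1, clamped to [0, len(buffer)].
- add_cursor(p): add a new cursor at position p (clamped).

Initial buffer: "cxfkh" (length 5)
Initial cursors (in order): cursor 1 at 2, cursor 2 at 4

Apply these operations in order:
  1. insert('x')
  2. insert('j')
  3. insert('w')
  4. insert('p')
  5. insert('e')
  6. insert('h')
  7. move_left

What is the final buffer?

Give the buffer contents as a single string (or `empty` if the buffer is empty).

After op 1 (insert('x')): buffer="cxxfkxh" (len 7), cursors c1@3 c2@6, authorship ..1..2.
After op 2 (insert('j')): buffer="cxxjfkxjh" (len 9), cursors c1@4 c2@8, authorship ..11..22.
After op 3 (insert('w')): buffer="cxxjwfkxjwh" (len 11), cursors c1@5 c2@10, authorship ..111..222.
After op 4 (insert('p')): buffer="cxxjwpfkxjwph" (len 13), cursors c1@6 c2@12, authorship ..1111..2222.
After op 5 (insert('e')): buffer="cxxjwpefkxjwpeh" (len 15), cursors c1@7 c2@14, authorship ..11111..22222.
After op 6 (insert('h')): buffer="cxxjwpehfkxjwpehh" (len 17), cursors c1@8 c2@16, authorship ..111111..222222.
After op 7 (move_left): buffer="cxxjwpehfkxjwpehh" (len 17), cursors c1@7 c2@15, authorship ..111111..222222.

Answer: cxxjwpehfkxjwpehh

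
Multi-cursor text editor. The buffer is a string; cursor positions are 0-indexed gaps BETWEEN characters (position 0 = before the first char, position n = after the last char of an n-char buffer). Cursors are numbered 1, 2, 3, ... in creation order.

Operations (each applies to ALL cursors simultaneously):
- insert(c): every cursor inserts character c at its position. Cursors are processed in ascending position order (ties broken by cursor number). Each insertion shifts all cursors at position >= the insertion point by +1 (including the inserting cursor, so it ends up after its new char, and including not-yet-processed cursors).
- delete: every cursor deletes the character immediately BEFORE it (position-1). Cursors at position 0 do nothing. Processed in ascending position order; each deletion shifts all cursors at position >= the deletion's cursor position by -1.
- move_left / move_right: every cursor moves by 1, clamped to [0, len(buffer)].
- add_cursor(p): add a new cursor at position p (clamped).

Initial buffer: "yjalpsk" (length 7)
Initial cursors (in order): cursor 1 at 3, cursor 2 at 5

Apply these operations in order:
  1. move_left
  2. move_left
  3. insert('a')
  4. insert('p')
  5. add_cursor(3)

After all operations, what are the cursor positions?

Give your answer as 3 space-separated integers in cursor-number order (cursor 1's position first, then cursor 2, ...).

Answer: 3 7 3

Derivation:
After op 1 (move_left): buffer="yjalpsk" (len 7), cursors c1@2 c2@4, authorship .......
After op 2 (move_left): buffer="yjalpsk" (len 7), cursors c1@1 c2@3, authorship .......
After op 3 (insert('a')): buffer="yajaalpsk" (len 9), cursors c1@2 c2@5, authorship .1..2....
After op 4 (insert('p')): buffer="yapjaaplpsk" (len 11), cursors c1@3 c2@7, authorship .11..22....
After op 5 (add_cursor(3)): buffer="yapjaaplpsk" (len 11), cursors c1@3 c3@3 c2@7, authorship .11..22....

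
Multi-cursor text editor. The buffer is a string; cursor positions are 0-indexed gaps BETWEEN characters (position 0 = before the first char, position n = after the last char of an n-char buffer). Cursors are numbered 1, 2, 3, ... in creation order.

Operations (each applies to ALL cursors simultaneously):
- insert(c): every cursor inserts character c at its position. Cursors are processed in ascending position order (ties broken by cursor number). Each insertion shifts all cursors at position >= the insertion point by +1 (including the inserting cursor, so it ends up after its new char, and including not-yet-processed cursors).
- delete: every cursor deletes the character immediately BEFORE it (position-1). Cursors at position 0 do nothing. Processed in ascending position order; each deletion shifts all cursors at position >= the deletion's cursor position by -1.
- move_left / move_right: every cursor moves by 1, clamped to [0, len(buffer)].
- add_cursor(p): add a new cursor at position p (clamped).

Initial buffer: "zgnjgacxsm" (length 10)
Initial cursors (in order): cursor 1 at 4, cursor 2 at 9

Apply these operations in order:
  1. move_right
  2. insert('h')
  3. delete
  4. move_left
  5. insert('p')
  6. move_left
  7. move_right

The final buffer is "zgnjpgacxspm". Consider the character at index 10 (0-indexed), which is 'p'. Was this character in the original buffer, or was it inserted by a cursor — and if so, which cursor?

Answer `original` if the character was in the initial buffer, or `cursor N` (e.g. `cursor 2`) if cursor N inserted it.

After op 1 (move_right): buffer="zgnjgacxsm" (len 10), cursors c1@5 c2@10, authorship ..........
After op 2 (insert('h')): buffer="zgnjghacxsmh" (len 12), cursors c1@6 c2@12, authorship .....1.....2
After op 3 (delete): buffer="zgnjgacxsm" (len 10), cursors c1@5 c2@10, authorship ..........
After op 4 (move_left): buffer="zgnjgacxsm" (len 10), cursors c1@4 c2@9, authorship ..........
After op 5 (insert('p')): buffer="zgnjpgacxspm" (len 12), cursors c1@5 c2@11, authorship ....1.....2.
After op 6 (move_left): buffer="zgnjpgacxspm" (len 12), cursors c1@4 c2@10, authorship ....1.....2.
After op 7 (move_right): buffer="zgnjpgacxspm" (len 12), cursors c1@5 c2@11, authorship ....1.....2.
Authorship (.=original, N=cursor N): . . . . 1 . . . . . 2 .
Index 10: author = 2

Answer: cursor 2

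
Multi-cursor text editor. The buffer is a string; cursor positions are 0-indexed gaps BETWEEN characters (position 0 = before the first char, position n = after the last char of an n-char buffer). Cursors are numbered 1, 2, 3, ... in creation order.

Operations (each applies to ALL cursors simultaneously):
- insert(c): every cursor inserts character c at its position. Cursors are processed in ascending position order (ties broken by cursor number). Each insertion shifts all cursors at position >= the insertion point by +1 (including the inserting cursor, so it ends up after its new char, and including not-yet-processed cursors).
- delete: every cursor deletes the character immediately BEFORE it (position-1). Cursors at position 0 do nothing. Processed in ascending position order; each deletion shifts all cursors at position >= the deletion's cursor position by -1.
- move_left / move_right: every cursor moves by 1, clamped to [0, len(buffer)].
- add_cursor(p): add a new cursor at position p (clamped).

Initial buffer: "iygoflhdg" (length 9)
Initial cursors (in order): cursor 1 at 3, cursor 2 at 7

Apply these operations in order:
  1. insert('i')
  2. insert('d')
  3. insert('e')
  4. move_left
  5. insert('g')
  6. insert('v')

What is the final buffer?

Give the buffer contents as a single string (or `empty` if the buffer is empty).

After op 1 (insert('i')): buffer="iygioflhidg" (len 11), cursors c1@4 c2@9, authorship ...1....2..
After op 2 (insert('d')): buffer="iygidoflhiddg" (len 13), cursors c1@5 c2@11, authorship ...11....22..
After op 3 (insert('e')): buffer="iygideoflhidedg" (len 15), cursors c1@6 c2@13, authorship ...111....222..
After op 4 (move_left): buffer="iygideoflhidedg" (len 15), cursors c1@5 c2@12, authorship ...111....222..
After op 5 (insert('g')): buffer="iygidgeoflhidgedg" (len 17), cursors c1@6 c2@14, authorship ...1111....2222..
After op 6 (insert('v')): buffer="iygidgveoflhidgvedg" (len 19), cursors c1@7 c2@16, authorship ...11111....22222..

Answer: iygidgveoflhidgvedg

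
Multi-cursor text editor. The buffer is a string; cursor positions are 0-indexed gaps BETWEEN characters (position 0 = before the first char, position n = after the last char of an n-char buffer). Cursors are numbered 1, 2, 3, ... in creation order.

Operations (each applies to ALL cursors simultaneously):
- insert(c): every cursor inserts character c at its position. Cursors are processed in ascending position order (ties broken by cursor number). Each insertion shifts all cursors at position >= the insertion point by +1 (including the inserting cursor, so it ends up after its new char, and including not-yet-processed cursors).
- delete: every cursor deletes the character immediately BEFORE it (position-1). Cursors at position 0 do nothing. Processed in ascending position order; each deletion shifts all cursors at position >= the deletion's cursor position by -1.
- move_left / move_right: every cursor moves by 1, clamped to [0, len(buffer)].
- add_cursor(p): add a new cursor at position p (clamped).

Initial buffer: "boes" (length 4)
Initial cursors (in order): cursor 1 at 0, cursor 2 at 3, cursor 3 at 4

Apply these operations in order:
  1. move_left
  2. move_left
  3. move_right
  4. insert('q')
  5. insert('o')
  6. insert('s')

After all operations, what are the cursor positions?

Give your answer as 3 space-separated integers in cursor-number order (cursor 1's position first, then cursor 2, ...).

Answer: 4 8 12

Derivation:
After op 1 (move_left): buffer="boes" (len 4), cursors c1@0 c2@2 c3@3, authorship ....
After op 2 (move_left): buffer="boes" (len 4), cursors c1@0 c2@1 c3@2, authorship ....
After op 3 (move_right): buffer="boes" (len 4), cursors c1@1 c2@2 c3@3, authorship ....
After op 4 (insert('q')): buffer="bqoqeqs" (len 7), cursors c1@2 c2@4 c3@6, authorship .1.2.3.
After op 5 (insert('o')): buffer="bqooqoeqos" (len 10), cursors c1@3 c2@6 c3@9, authorship .11.22.33.
After op 6 (insert('s')): buffer="bqosoqoseqoss" (len 13), cursors c1@4 c2@8 c3@12, authorship .111.222.333.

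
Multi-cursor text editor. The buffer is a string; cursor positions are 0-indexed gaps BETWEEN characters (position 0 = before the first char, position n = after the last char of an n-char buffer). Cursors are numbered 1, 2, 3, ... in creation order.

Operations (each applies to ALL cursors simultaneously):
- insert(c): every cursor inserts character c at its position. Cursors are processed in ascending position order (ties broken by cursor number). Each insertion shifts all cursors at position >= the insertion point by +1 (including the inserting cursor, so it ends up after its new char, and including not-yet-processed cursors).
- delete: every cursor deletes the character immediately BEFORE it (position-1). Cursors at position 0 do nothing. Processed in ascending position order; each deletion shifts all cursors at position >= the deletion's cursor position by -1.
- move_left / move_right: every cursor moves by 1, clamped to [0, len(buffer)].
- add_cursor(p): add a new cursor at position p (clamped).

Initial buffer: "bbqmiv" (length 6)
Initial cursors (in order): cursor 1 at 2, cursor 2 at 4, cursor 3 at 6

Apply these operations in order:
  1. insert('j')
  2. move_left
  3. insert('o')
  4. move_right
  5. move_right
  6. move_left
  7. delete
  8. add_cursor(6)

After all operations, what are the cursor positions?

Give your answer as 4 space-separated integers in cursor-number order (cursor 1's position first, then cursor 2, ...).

Answer: 3 6 8 6

Derivation:
After op 1 (insert('j')): buffer="bbjqmjivj" (len 9), cursors c1@3 c2@6 c3@9, authorship ..1..2..3
After op 2 (move_left): buffer="bbjqmjivj" (len 9), cursors c1@2 c2@5 c3@8, authorship ..1..2..3
After op 3 (insert('o')): buffer="bbojqmojivoj" (len 12), cursors c1@3 c2@7 c3@11, authorship ..11..22..33
After op 4 (move_right): buffer="bbojqmojivoj" (len 12), cursors c1@4 c2@8 c3@12, authorship ..11..22..33
After op 5 (move_right): buffer="bbojqmojivoj" (len 12), cursors c1@5 c2@9 c3@12, authorship ..11..22..33
After op 6 (move_left): buffer="bbojqmojivoj" (len 12), cursors c1@4 c2@8 c3@11, authorship ..11..22..33
After op 7 (delete): buffer="bboqmoivj" (len 9), cursors c1@3 c2@6 c3@8, authorship ..1..2..3
After op 8 (add_cursor(6)): buffer="bboqmoivj" (len 9), cursors c1@3 c2@6 c4@6 c3@8, authorship ..1..2..3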